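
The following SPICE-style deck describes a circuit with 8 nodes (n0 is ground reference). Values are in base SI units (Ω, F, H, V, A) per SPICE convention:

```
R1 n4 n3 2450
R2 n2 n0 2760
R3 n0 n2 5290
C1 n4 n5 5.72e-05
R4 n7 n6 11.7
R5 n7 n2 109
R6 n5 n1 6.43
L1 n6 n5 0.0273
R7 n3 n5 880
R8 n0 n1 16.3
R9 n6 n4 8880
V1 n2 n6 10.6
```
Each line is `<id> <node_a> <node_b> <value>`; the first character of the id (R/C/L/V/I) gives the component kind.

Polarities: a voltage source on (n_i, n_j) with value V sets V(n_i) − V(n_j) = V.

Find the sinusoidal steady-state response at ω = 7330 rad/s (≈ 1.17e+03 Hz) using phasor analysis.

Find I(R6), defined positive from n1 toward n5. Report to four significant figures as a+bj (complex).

MNA unknowns: 7 node voltages V₁..V_7 plus 1 source current (V1)
R1: Y=0.0004082+0.000j on G[4,3]
R2: Y=0.0003623+0.000j on G[2,0]
R3: Y=0.0001890+0.000j on G[0,2]
C1: Y=0.000+0.4193j on G[4,5]
R4: Y=0.08547+0.000j on G[7,6]
R5: Y=0.009174+0.000j on G[7,2]
R6: Y=0.1555+0.000j on G[5,1]
L1: Y=0.000-0.004997j on G[6,5]
R7: Y=0.001136+0.000j on G[3,5]
R8: Y=0.06135+0.000j on G[0,1]
R9: Y=0.0001126+0.000j on G[6,4]
V1: row V2−V6=10.6, i_V1 at 2,6
solve → V1=-0.09276+0.01008j, V2=10.32-1.121j, V3=-0.1294+0.01406j, V4=-0.1297+0.01409j, V5=-0.1294+0.01405j, V6=-0.2787-1.121j, V7=0.7488-1.121j
aux → i_V1=-0.09351+0.0006183j

0.005691-0.0006183j A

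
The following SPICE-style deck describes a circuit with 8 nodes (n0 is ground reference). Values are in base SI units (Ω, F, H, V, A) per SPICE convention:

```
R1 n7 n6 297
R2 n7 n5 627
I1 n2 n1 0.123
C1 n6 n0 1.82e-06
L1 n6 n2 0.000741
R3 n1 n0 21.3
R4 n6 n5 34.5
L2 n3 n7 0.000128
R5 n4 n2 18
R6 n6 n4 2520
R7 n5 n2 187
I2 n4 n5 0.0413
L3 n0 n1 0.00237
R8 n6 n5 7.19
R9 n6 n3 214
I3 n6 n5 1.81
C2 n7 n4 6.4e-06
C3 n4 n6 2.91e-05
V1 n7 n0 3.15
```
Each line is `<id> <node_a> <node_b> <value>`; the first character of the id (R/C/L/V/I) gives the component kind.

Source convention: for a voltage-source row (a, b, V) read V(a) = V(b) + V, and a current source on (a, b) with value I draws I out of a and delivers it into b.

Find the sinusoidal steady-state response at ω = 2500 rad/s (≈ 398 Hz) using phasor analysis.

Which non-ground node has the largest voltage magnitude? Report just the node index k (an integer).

5

Element admittances at ω=2500 rad/s:
  Y(R1) = 0.003367+0.000j S between n7,n6
  Y(R2) = 0.001595+0.000j S between n7,n5
  I1: injects 0.123 A into n1 (from n2)
  Y(C1) = 0.000+0.004550j S between n6,n0
  Y(L1) = 0.000-0.5398j S between n6,n2
  Y(R3) = 0.04695+0.000j S between n1,n0
  Y(R4) = 0.02899+0.000j S between n6,n5
  Y(L2) = 0.000-3.125j S between n3,n7
  Y(R5) = 0.05556+0.000j S between n4,n2
  Y(R6) = 0.0003968+0.000j S between n6,n4
  Y(R7) = 0.005348+0.000j S between n5,n2
  I2: injects 0.0413 A into n5 (from n4)
  Y(L3) = 0.000-0.1688j S between n0,n1
  Y(R8) = 0.1391+0.000j S between n6,n5
  Y(R9) = 0.004673+0.000j S between n6,n3
  I3: injects 1.81 A into n5 (from n6)
  Y(C2) = 0.000+0.01600j S between n7,n4
  Y(C3) = 0.000+0.07275j S between n4,n6
  V1: constraint V(n7)−V(n0) = 3.15
Assemble and solve the 8×8 MNA system:
  V(n1)=0.1882+0.6764j  V(n2)=-0.4693+5.100j  V(n3)=3.142-0.005400j  V(n4)=0.1822+5.102j  V(n5)=10.14+5.107j  V(n6)=-0.4690+5.155j  V(n7)=3.150+0.000j
  i(V1)=-0.09954+0.002134j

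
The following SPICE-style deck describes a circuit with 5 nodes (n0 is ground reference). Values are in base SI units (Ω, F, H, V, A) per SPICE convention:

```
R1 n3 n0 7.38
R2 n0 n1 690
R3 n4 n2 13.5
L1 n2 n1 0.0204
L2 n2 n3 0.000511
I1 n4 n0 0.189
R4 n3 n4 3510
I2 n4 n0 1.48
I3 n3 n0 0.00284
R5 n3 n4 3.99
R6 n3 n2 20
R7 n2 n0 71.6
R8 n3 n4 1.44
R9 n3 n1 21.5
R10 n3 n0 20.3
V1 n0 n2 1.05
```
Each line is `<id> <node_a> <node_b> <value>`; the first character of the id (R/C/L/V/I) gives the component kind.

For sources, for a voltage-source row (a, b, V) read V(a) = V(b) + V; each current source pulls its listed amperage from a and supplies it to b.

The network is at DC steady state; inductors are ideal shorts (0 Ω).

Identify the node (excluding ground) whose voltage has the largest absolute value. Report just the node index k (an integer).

Apply KCL at each of the 4 non-ground nodes and solve the resulting linear system.
Node n1: branches {R2, L1, R9} → V_1 = -1.050
Node n2: branches {R3, L1, L2, R6, R7, V1} → V_2 = -1.050
Node n3: branches {R1, L2, R4, I3, R5, R6, R8, R9, R10} → V_3 = -1.050
Node n4: branches {R3, I1, R4, I2, R5, R8} → V_4 = -2.687
Source currents: i(L1)=-0.001522, i(L2)=1.357, i(V1)=1.462

4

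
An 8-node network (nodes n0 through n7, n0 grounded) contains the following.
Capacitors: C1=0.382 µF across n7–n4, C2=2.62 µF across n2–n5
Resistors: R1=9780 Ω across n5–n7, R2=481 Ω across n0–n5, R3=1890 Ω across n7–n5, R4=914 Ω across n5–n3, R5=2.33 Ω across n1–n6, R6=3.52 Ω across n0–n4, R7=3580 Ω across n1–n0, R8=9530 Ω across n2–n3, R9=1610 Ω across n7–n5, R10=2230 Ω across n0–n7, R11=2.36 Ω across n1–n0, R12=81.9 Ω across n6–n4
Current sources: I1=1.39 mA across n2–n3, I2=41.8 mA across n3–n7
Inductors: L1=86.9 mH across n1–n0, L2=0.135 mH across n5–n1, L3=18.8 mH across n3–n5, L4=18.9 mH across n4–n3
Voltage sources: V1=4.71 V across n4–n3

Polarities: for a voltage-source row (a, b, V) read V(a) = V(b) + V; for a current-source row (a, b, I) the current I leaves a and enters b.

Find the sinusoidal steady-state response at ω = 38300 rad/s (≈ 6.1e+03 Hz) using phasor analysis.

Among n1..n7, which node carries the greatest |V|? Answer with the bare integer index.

3

MNA unknowns: 7 node voltages V₁..V_7 plus 1 source current (V1)
C1: Y=0.000+0.01463j on G[7,4]
R1: Y=0.0001022+0.000j on G[5,7]
I1: z[2]−=0.00139, z[3]+=0.00139
R2: Y=0.002079+0.000j on G[0,5]
L1: Y=0.000-0.0003005j on G[1,0]
L2: Y=0.000-0.1934j on G[5,1]
R3: Y=0.0005291+0.000j on G[7,5]
C2: Y=0.000+0.1003j on G[2,5]
R4: Y=0.001094+0.000j on G[5,3]
R5: Y=0.4292+0.000j on G[1,6]
R6: Y=0.2841+0.000j on G[0,4]
R7: Y=0.0002793+0.000j on G[1,0]
I2: z[3]−=0.0418, z[7]+=0.0418
R8: Y=0.0001049+0.000j on G[2,3]
R9: Y=0.0006211+0.000j on G[7,5]
R10: Y=0.0004484+0.000j on G[0,7]
R11: Y=0.4237+0.000j on G[1,0]
L3: Y=0.000-0.001389j on G[3,5]
L4: Y=0.000-0.001381j on G[4,3]
R12: Y=0.01221+0.000j on G[6,4]
V1: row V4−V3=4.71, i_V1 at 4,3
solve → V1=-0.01415+0.006835j, V2=-0.02992-0.007605j, V3=-4.689-0.005573j, V4=0.02079-0.005573j, V5=-0.02992-0.02633j, V6=-0.01319+0.006492j, V7=0.3464-2.820j
aux → i_V1=0.03485+0.01300j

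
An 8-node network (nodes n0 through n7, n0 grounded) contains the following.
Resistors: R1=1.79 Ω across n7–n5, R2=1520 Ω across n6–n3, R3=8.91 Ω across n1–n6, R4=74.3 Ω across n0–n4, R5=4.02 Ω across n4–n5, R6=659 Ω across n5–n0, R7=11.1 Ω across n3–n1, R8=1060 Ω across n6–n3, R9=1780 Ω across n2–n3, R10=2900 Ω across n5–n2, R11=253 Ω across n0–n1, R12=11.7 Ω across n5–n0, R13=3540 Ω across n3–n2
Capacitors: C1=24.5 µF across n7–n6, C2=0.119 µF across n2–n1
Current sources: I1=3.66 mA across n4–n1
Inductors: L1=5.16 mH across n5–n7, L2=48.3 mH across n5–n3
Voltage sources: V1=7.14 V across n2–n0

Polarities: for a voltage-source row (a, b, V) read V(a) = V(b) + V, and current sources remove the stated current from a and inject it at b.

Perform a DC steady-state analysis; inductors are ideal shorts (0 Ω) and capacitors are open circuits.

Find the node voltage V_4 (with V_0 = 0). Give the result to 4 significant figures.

0.06328 V

MNA unknowns: 7 node voltages V₁..V_7 plus 3 source currents (L1, L2, V1)
R1: Y=0.5587 on G[7,5]
R2: Y=0.0006579 on G[6,3]
C1: Y=0.000 on G[7,6]
R3: Y=0.1122 on G[1,6]
R4: Y=0.01346 on G[0,4]
R5: Y=0.2488 on G[4,5]
R6: Y=0.001517 on G[5,0]
R7: Y=0.09009 on G[3,1]
I1: z[4]−=0.00366, z[1]+=0.00366
R8: Y=0.0009434 on G[6,3]
C2: Y=0.000 on G[2,1]
R9: Y=0.0005618 on G[2,3]
L1: row V5−V7=0, i_L1 at 5,7
R10: Y=0.0003448 on G[5,2]
R11: Y=0.003953 on G[0,1]
L2: row V5−V3=0, i_L2 at 5,3
R12: Y=0.08547 on G[5,0]
R13: Y=0.0002825 on G[3,2]
V1: row V2−V0=7.14, i_V1 at 2,0
solve → V1=0.1163, V2=7.140, V3=0.08141, V4=0.06328, V5=0.08141, V6=0.1158, V7=0.08141
aux → i_L1=0.000, i_L2=-0.009160, i_V1=-0.008393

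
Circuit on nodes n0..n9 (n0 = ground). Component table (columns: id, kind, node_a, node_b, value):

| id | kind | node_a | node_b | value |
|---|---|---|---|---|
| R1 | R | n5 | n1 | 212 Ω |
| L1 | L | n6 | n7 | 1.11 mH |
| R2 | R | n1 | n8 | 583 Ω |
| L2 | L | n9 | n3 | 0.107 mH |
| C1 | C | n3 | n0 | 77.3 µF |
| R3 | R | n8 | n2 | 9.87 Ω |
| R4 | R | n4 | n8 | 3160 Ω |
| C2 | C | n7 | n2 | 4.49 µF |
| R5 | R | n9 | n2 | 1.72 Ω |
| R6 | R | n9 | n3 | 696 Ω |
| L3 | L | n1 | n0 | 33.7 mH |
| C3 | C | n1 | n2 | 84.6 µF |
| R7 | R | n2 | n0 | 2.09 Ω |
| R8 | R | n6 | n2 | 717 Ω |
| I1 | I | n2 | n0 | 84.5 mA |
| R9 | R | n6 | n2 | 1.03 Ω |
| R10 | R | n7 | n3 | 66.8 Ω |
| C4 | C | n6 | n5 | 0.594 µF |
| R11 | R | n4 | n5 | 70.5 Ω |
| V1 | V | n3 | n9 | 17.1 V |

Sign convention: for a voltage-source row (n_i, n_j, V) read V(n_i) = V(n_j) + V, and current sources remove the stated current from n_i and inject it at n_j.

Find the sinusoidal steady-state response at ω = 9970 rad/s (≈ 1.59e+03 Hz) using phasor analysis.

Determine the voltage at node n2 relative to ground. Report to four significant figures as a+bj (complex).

-8.372-2.885j V

Element admittances at ω=9970 rad/s:
  Y(R1) = 0.004717+0.000j S between n5,n1
  Y(L1) = 0.000-0.09036j S between n6,n7
  Y(R2) = 0.001715+0.000j S between n1,n8
  Y(L2) = 0.000-0.9374j S between n9,n3
  Y(C1) = 0.000+0.7707j S between n3,n0
  Y(R3) = 0.1013+0.000j S between n8,n2
  Y(R4) = 0.0003165+0.000j S between n4,n8
  Y(C2) = 0.000+0.04477j S between n7,n2
  Y(R5) = 0.5814+0.000j S between n9,n2
  Y(R6) = 0.001437+0.000j S between n9,n3
  Y(L3) = 0.000-0.002976j S between n1,n0
  Y(C3) = 0.000+0.8435j S between n1,n2
  Y(R7) = 0.4785+0.000j S between n2,n0
  Y(R8) = 0.001395+0.000j S between n6,n2
  I1: injects 0.0845 A into n0 (from n2)
  Y(R9) = 0.9709+0.000j S between n6,n2
  Y(R10) = 0.01497+0.000j S between n7,n3
  Y(C4) = 0.000+0.005922j S between n6,n5
  Y(R11) = 0.01418+0.000j S between n4,n5
  V1: constraint V(n3)−V(n9) = 17.1
Assemble and solve the 10×10 MNA system:
  V(n1)=-8.401-2.897j  V(n2)=-8.372-2.885j  V(n3)=1.759-5.099j  V(n4)=-8.178-2.855j  V(n5)=-8.174-2.855j  V(n6)=-8.138-3.046j  V(n7)=-6.407-0.5236j  V(n8)=-8.372-2.885j  V(n9)=-15.34-5.099j
  i(V1)=-4.077+14.74j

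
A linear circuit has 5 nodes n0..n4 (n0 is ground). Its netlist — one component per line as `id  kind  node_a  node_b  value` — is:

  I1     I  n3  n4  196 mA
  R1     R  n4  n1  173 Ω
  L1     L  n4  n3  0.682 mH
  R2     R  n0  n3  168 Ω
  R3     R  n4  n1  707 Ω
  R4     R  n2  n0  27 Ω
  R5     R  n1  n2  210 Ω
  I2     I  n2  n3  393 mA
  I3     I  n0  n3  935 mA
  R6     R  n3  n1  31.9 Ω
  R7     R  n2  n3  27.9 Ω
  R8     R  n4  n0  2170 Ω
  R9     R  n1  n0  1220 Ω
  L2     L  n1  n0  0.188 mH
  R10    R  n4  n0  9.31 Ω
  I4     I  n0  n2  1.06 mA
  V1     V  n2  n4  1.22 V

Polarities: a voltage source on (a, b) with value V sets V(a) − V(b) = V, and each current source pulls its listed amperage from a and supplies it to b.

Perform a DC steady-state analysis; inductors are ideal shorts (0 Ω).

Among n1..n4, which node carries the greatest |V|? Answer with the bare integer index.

2

Element admittances at DC:
  I1: injects 0.196 A into n4 (from n3)
  Y(R1) = 0.005780 S between n4,n1
  L1: short n4↔n3 (DC inductor)
  Y(R2) = 0.005952 S between n0,n3
  Y(R3) = 0.001414 S between n4,n1
  Y(R4) = 0.03704 S between n2,n0
  Y(R5) = 0.004762 S between n1,n2
  I2: injects 0.393 A into n3 (from n2)
  I3: injects 0.935 A into n3 (from n0)
  Y(R6) = 0.03135 S between n3,n1
  Y(R7) = 0.03584 S between n2,n3
  Y(R8) = 0.0004608 S between n4,n0
  Y(R9) = 0.0008197 S between n1,n0
  L2: short n1↔n0 (DC inductor)
  Y(R10) = 0.1074 S between n4,n0
  I4: injects 0.00106 A into n2 (from n0)
  V1: constraint V(n2)−V(n4) = 1.22
Assemble and solve the 7×7 MNA system:
  V(n1)=0.000  V(n2)=5.778  V(n3)=4.558  V(n4)=4.558
  i(L1)=-1.006  i(L2)=0.2032  i(V1)=-0.6772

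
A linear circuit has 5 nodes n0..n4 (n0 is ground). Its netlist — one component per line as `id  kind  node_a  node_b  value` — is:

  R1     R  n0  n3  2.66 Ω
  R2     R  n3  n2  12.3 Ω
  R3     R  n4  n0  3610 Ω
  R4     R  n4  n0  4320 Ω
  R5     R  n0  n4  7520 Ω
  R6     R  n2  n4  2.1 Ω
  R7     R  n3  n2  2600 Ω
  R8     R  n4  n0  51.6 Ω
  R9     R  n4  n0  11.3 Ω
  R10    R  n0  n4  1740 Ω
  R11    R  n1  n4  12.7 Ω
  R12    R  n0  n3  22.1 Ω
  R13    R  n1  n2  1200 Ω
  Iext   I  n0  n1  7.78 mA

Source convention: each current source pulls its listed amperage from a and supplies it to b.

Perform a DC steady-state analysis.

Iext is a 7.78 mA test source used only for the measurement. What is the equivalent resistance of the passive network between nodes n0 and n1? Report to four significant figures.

Element admittances at DC:
  Y(R1) = 0.3759 S between n0,n3
  Y(R2) = 0.08130 S between n3,n2
  Y(R3) = 0.0002770 S between n4,n0
  Y(R4) = 0.0002315 S between n4,n0
  Y(R5) = 0.0001330 S between n0,n4
  Y(R6) = 0.4762 S between n2,n4
  Y(R7) = 0.0003846 S between n3,n2
  Y(R8) = 0.01938 S between n4,n0
  Y(R9) = 0.08850 S between n4,n0
  Y(R10) = 0.0005747 S between n0,n4
  Y(R11) = 0.07874 S between n1,n4
  Y(R12) = 0.04525 S between n0,n3
  Y(R13) = 0.0008333 S between n1,n2
  Iext: injects 0.00778 A into n1 (from n0)
Assemble and solve the 4×4 MNA system:
  V(n1)=0.1437  V(n2)=0.04038  V(n3)=0.006558  V(n4)=0.04600

R_eq = 18.47 Ω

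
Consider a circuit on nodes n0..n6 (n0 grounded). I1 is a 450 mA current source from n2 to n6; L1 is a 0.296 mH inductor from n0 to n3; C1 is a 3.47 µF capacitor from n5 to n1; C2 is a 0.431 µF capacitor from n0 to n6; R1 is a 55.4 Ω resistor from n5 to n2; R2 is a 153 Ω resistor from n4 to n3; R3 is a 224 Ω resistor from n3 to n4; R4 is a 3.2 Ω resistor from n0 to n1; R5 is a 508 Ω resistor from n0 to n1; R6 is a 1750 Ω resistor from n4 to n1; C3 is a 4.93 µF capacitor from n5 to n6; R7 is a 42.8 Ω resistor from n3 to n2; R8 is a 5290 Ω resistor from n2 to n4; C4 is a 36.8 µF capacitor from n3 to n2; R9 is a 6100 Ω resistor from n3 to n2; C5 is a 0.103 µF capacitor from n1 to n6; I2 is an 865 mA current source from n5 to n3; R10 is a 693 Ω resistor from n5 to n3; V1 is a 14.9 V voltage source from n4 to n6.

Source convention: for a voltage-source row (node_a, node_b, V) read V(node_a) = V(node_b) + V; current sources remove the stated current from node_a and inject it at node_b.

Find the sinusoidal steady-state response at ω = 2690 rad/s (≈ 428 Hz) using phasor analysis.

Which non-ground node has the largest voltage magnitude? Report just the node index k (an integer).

5

Element admittances at ω=2690 rad/s:
  I1: injects 0.45 A into n6 (from n2)
  Y(L1) = 0.000-1.256j S between n0,n3
  Y(C1) = 0.000+0.009334j S between n5,n1
  Y(C2) = 0.000+0.001159j S between n0,n6
  Y(R1) = 0.01805+0.000j S between n5,n2
  Y(R2) = 0.006536+0.000j S between n4,n3
  Y(R3) = 0.004464+0.000j S between n3,n4
  Y(R4) = 0.3125+0.000j S between n0,n1
  Y(R5) = 0.001969+0.000j S between n0,n1
  Y(R6) = 0.0005714+0.000j S between n4,n1
  Y(C3) = 0.000+0.01326j S between n5,n6
  Y(R7) = 0.02336+0.000j S between n3,n2
  Y(R8) = 0.0001890+0.000j S between n2,n4
  Y(C4) = 0.000+0.09899j S between n3,n2
  Y(R9) = 0.0001639+0.000j S between n3,n2
  Y(C5) = 0.000+0.0002771j S between n1,n6
  I2: injects 0.865 A into n3 (from n5)
  Y(R10) = 0.001443+0.000j S between n5,n3
  V1: constraint V(n4)−V(n6) = 14.9
Assemble and solve the 7×7 MNA system:
  V(n1)=-0.5814-0.4768j  V(n2)=0.2374+7.718j  V(n3)=-0.1271+0.1387j  V(n4)=6.583-7.419j  V(n5)=-15.99+19.75j  V(n6)=-8.317-7.419j
  i(V1)=-0.07911+0.08997j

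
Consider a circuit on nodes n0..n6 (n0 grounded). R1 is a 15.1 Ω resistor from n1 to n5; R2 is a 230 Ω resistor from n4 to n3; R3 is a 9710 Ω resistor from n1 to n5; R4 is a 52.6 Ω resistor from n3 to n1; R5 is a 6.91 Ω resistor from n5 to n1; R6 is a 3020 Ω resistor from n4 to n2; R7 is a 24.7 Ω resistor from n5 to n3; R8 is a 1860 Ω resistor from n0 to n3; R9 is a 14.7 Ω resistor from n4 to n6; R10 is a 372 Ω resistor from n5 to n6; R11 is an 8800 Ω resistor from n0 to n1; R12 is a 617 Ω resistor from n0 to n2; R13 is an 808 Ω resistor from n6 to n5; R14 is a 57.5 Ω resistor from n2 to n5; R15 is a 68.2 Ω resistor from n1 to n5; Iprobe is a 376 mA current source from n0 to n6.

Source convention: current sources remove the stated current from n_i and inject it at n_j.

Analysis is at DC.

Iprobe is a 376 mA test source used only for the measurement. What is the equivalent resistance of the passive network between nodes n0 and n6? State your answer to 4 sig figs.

R_eq = 586.6 Ω

MNA unknowns: 6 node voltages V₁..V_6
R1: Y=0.06623 on G[1,5]
R2: Y=0.004348 on G[4,3]
R3: Y=0.0001030 on G[1,5]
R4: Y=0.01901 on G[3,1]
R5: Y=0.1447 on G[5,1]
R6: Y=0.0003311 on G[4,2]
R7: Y=0.04049 on G[5,3]
R8: Y=0.0005376 on G[0,3]
R9: Y=0.06803 on G[4,6]
R10: Y=0.002688 on G[5,6]
R11: Y=0.0001136 on G[0,1]
R12: Y=0.001621 on G[0,2]
R13: Y=0.001238 on G[6,5]
R14: Y=0.01739 on G[2,5]
R15: Y=0.01466 on G[1,5]
Iprobe: z[0]−=0.376, z[6]+=0.376
solve → V1=175.1, V2=161.2, V3=176.5, V4=217.7, V5=175.1, V6=220.6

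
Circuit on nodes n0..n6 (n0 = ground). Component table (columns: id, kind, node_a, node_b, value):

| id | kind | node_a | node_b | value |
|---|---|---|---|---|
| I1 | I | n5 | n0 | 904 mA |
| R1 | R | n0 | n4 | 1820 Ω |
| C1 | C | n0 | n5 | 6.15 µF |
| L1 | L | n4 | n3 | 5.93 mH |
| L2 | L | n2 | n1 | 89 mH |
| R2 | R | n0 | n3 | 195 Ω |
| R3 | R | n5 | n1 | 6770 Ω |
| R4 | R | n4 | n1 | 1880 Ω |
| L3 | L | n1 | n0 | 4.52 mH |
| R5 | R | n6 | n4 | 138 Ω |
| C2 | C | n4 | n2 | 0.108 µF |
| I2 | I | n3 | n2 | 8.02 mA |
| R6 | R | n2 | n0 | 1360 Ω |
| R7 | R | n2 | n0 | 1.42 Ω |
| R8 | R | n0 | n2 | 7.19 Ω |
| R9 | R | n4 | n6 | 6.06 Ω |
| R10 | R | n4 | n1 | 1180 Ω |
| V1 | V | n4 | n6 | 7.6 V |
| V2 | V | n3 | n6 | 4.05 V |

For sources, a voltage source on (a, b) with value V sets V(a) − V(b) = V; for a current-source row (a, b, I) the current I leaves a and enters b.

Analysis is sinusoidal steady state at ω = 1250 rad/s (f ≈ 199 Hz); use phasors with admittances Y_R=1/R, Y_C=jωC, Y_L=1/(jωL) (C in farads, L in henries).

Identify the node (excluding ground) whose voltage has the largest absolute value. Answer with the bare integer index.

5

Apply KCL at each of the 6 non-ground nodes and solve the resulting linear system.
Node n1: branches {L2, R3, R4, L3, R10} → V_1 = -0.09263+0.009597j
Node n2: branches {L2, C2, I2, R6, R7, R8} → V_2 = 0.009594+0.001315j
Node n3: branches {L1, R2, I2, V2} → V_3 = -2.125-0.02519j
Node n4: branches {R1, L1, R4, R5, C2, R9, R10, V1} → V_4 = 1.425-0.02519j
Node n5: branches {I1, C1, R3} → V_5 = -2.259+117.6j
Node n6: branches {R5, R9, V1, V2} → V_6 = -6.175-0.02519j
Source currents: i(V1)=-1.312+0.4788j, i(V2)=0.002879-0.4788j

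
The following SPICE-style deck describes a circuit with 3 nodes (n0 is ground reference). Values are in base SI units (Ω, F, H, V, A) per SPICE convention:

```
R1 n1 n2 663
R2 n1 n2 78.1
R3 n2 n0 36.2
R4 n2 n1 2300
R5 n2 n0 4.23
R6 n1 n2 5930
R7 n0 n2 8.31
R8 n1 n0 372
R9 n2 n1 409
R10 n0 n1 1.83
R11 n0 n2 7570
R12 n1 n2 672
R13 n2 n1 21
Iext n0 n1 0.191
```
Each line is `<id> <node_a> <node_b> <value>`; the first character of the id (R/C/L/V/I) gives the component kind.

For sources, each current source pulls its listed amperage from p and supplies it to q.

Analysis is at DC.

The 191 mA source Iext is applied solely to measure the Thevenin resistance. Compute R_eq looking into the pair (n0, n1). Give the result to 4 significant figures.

R_eq = 1.651 Ω

Element admittances at DC:
  Y(R1) = 0.001508 S between n1,n2
  Y(R2) = 0.01280 S between n1,n2
  Y(R3) = 0.02762 S between n2,n0
  Y(R4) = 0.0004348 S between n2,n1
  Y(R5) = 0.2364 S between n2,n0
  Y(R6) = 0.0001686 S between n1,n2
  Y(R7) = 0.1203 S between n0,n2
  Y(R8) = 0.002688 S between n1,n0
  Y(R9) = 0.002445 S between n2,n1
  Y(R10) = 0.5464 S between n0,n1
  Y(R11) = 0.0001321 S between n0,n2
  Y(R12) = 0.001488 S between n1,n2
  Y(R13) = 0.04762 S between n2,n1
  Iext: injects 0.191 A into n1 (from n0)
Assemble and solve the 2×2 MNA system:
  V(n1)=0.3153  V(n2)=0.04647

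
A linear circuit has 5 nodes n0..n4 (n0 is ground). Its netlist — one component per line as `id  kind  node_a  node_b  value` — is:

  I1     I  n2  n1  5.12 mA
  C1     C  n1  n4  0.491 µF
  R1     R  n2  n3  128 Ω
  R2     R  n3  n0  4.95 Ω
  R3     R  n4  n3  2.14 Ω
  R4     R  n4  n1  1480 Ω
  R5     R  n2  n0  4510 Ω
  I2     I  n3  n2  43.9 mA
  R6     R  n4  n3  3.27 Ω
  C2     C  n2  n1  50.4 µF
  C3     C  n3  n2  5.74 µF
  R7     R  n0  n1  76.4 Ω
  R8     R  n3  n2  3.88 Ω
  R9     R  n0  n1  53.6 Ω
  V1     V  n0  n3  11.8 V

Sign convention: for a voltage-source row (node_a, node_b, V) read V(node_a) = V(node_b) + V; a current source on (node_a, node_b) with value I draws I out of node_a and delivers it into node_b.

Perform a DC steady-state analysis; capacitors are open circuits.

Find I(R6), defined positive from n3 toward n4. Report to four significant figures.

Element admittances at DC:
  I1: injects 0.00512 A into n1 (from n2)
  Y(C1) = 0.000 S between n1,n4
  Y(R1) = 0.007812 S between n2,n3
  Y(R2) = 0.2020 S between n3,n0
  Y(R3) = 0.4673 S between n4,n3
  Y(R4) = 0.0006757 S between n4,n1
  Y(R5) = 0.0002217 S between n2,n0
  I2: injects 0.0439 A into n2 (from n3)
  Y(R6) = 0.3058 S between n4,n3
  Y(C2) = 0.000 S between n2,n1
  Y(C3) = 0.000 S between n3,n2
  Y(R7) = 0.01309 S between n0,n1
  Y(R8) = 0.2577 S between n3,n2
  Y(R9) = 0.01866 S between n0,n1
  V1: constraint V(n0)−V(n3) = 11.8
Assemble and solve the 5×5 MNA system:
  V(n1)=-0.08778  V(n2)=-11.64  V(n3)=-11.80  V(n4)=-11.79
  i(V1)=-2.389

-0.003128 A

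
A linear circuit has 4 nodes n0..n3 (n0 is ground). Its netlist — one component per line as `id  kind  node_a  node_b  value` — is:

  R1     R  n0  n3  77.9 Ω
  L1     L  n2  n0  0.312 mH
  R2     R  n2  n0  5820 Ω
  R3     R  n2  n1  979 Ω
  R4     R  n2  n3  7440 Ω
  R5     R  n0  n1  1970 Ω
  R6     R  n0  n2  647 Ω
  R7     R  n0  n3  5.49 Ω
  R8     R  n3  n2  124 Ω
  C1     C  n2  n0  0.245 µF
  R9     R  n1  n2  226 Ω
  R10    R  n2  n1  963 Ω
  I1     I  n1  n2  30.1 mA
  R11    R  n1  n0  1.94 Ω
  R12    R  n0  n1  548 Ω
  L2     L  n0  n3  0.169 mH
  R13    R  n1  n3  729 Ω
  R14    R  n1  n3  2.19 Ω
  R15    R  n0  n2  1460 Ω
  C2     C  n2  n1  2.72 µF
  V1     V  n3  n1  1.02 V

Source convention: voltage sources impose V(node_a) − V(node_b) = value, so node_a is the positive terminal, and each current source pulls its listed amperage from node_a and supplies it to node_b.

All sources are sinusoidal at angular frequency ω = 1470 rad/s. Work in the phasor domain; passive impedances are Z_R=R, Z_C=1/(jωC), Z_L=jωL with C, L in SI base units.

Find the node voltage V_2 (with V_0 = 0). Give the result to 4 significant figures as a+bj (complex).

0.001099+0.01070j V

Element admittances at ω=1470 rad/s:
  Y(R1) = 0.01284+0.000j S between n0,n3
  Y(L1) = 0.000-2.180j S between n2,n0
  Y(R2) = 0.0001718+0.000j S between n2,n0
  Y(R3) = 0.001021+0.000j S between n2,n1
  Y(R4) = 0.0001344+0.000j S between n2,n3
  Y(R5) = 0.0005076+0.000j S between n0,n1
  Y(R6) = 0.001546+0.000j S between n0,n2
  Y(R7) = 0.1821+0.000j S between n0,n3
  Y(R8) = 0.008065+0.000j S between n3,n2
  Y(C1) = 0.000+0.0003601j S between n2,n0
  Y(R9) = 0.004425+0.000j S between n1,n2
  Y(R10) = 0.001038+0.000j S between n2,n1
  I1: injects 0.0301 A into n2 (from n1)
  Y(R11) = 0.5155+0.000j S between n1,n0
  Y(R12) = 0.001825+0.000j S between n0,n1
  Y(L2) = 0.000-4.025j S between n0,n3
  Y(R13) = 0.001372+0.000j S between n1,n3
  Y(R14) = 0.4566+0.000j S between n1,n3
  Y(R15) = 0.0006849+0.000j S between n0,n2
  Y(C2) = 0.000+0.003998j S between n2,n1
  V1: constraint V(n3)−V(n1) = 1.02
Assemble and solve the 4×4 MNA system:
  V(n1)=-0.9990+0.1217j  V(n2)=0.001099+0.01070j  V(n3)=0.02096+0.1217j
  i(V1)=-0.9613+0.05974j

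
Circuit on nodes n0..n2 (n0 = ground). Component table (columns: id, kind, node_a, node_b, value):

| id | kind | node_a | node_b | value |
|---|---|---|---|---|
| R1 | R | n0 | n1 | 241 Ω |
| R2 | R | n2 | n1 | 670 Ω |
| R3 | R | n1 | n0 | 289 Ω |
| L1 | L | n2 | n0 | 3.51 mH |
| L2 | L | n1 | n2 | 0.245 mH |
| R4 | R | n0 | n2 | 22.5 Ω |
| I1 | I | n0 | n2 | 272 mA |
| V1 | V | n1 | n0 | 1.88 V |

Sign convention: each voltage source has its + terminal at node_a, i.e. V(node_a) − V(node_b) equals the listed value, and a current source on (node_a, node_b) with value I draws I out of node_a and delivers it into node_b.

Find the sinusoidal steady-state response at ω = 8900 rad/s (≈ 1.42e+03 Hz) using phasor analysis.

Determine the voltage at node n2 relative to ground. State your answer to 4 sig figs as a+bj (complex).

Element admittances at ω=8900 rad/s:
  Y(R1) = 0.004149+0.000j S between n0,n1
  Y(R2) = 0.001493+0.000j S between n2,n1
  Y(R3) = 0.003460+0.000j S between n1,n0
  Y(L1) = 0.000-0.03201j S between n2,n0
  Y(L2) = 0.000-0.4586j S between n1,n2
  Y(R4) = 0.04444+0.000j S between n0,n2
  I1: injects 0.272 A into n2 (from n0)
  V1: constraint V(n1)−V(n0) = 1.88
Assemble and solve the 3×3 MNA system:
  V(n1)=1.880+0.000j  V(n2)=1.794+0.3921j
  i(V1)=0.1654+0.04000j

1.794+0.3921j V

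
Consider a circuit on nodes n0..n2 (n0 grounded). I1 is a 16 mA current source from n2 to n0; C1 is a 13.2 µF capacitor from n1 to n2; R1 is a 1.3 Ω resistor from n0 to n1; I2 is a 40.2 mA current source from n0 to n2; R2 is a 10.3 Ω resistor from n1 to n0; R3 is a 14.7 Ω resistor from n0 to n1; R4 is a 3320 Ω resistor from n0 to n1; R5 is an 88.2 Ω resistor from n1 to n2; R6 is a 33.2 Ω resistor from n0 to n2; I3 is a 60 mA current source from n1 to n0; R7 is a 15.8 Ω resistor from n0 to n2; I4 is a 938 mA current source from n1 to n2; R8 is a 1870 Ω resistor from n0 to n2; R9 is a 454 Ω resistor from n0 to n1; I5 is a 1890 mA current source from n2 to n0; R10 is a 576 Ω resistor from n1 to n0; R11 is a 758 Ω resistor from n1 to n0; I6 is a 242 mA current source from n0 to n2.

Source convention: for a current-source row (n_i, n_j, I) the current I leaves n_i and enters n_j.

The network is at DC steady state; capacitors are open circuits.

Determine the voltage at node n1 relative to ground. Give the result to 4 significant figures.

-1.128 V

MNA unknowns: 2 node voltages V₁..V_2
I1: z[2]−=0.016, z[0]+=0.016
C1: Y=0.000 on G[1,2]
R1: Y=0.7692 on G[0,1]
I2: z[0]−=0.0402, z[2]+=0.0402
R2: Y=0.09709 on G[1,0]
R3: Y=0.06803 on G[0,1]
R4: Y=0.0003012 on G[0,1]
R5: Y=0.01134 on G[1,2]
R6: Y=0.03012 on G[0,2]
I3: z[1]−=0.06, z[0]+=0.06
R7: Y=0.06329 on G[0,2]
I4: z[1]−=0.938, z[2]+=0.938
R8: Y=0.0005348 on G[0,2]
R9: Y=0.002203 on G[0,1]
I5: z[2]−=1.89, z[0]+=1.89
R10: Y=0.001736 on G[1,0]
R11: Y=0.001319 on G[1,0]
I6: z[0]−=0.242, z[2]+=0.242
solve → V1=-1.128, V2=-6.635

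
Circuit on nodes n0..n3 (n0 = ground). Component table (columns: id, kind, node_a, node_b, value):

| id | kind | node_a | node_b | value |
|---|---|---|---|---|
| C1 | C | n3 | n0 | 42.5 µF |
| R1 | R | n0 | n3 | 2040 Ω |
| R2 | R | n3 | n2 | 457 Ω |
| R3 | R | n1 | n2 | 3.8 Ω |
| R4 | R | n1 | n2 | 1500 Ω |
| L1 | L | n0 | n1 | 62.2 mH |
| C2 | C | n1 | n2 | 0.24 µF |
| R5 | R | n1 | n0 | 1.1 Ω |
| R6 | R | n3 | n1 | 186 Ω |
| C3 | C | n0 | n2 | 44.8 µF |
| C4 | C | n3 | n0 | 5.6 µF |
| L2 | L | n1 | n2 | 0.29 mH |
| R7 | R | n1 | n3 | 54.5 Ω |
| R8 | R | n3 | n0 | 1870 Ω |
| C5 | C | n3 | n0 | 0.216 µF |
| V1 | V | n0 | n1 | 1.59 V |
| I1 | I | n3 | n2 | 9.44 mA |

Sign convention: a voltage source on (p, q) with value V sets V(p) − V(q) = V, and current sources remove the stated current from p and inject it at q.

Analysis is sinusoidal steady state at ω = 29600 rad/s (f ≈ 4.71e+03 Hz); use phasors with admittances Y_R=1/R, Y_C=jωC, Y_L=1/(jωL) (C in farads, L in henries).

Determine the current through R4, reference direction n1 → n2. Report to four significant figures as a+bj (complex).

Apply KCL at each of the 3 non-ground nodes and solve the resulting linear system.
Node n1: branches {R3, R4, L1, C2, R5, R6, L2, R7, V1} → V_1 = -1.590+0.000j
Node n2: branches {R2, R3, R4, C2, C3, L2, I1} → V_2 = 0.06617+0.3515j
Node n3: branches {C1, R1, R2, R6, C4, R7, R8, C5, I1} → V_3 = -8.144e-05+0.03287j
Source currents: i(V1)=-1.959+0.08853j

-0.001104-0.0002343j A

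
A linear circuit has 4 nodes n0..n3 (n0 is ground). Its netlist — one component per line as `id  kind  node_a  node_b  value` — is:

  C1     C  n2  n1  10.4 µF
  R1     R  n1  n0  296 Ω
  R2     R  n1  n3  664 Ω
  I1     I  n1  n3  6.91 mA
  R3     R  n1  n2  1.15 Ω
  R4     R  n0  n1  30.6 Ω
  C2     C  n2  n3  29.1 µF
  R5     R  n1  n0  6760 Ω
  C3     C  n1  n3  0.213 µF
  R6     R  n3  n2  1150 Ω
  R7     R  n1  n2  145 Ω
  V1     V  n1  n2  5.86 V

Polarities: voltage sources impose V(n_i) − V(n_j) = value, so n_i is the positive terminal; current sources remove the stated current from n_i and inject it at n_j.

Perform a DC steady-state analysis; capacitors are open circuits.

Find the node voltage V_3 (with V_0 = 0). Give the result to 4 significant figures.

Apply KCL at each of the 3 non-ground nodes and solve the resulting linear system.
Node n1: branches {C1, R1, R2, I1, R3, R4, R5, C3, R7, V1} → V_1 = 0.000
Node n2: branches {C1, R3, C2, R6, R7, V1} → V_2 = -5.860
Node n3: branches {R2, I1, C2, C3, R6} → V_3 = 0.7637
Source currents: i(V1)=-5.142

0.7637 V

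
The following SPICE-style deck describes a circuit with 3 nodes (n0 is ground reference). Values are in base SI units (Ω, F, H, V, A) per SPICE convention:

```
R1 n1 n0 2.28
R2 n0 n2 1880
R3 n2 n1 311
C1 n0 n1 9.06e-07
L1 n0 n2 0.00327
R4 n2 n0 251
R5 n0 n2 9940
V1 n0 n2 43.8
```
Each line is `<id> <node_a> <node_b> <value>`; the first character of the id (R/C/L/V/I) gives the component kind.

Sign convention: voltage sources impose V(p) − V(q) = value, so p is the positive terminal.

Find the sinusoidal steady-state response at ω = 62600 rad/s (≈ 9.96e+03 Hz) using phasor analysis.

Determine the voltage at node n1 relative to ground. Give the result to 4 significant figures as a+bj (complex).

-0.3136+0.04026j V

Element admittances at ω=62600 rad/s:
  Y(R1) = 0.4386+0.000j S between n1,n0
  Y(R2) = 0.0005319+0.000j S between n0,n2
  Y(R3) = 0.003215+0.000j S between n2,n1
  Y(C1) = 0.000+0.05672j S between n0,n1
  Y(L1) = 0.000-0.004885j S between n0,n2
  Y(R4) = 0.003984+0.000j S between n2,n0
  Y(R5) = 0.0001006+0.000j S between n0,n2
  V1: constraint V(n0)−V(n2) = 43.8
Assemble and solve the 3×3 MNA system:
  V(n1)=-0.3136+0.04026j  V(n2)=-43.80+0.000j
  i(V1)=-0.3420+0.2138j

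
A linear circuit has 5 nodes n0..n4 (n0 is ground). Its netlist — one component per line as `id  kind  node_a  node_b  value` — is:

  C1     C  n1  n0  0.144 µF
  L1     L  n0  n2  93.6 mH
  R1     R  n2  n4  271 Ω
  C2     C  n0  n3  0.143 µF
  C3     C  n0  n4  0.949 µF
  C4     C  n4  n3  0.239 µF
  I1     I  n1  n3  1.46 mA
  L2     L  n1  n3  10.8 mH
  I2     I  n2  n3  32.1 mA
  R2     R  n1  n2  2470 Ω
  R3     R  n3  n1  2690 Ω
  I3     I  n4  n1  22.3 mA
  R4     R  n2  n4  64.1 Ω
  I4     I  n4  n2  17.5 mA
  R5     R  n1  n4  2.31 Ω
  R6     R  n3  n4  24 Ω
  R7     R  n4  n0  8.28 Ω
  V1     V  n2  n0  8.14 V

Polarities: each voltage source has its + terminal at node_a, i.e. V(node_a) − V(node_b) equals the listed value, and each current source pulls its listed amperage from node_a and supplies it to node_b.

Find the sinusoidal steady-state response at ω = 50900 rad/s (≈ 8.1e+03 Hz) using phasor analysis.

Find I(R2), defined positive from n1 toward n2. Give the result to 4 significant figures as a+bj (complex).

MNA unknowns: 4 node voltages V₁..V_4 plus 1 source current (V1)
C1: Y=0.000+0.007330j on G[1,0]
L1: Y=0.000-0.0002099j on G[0,2]
R1: Y=0.003690+0.000j on G[2,4]
C2: Y=0.000+0.007279j on G[0,3]
C3: Y=0.000+0.04830j on G[0,4]
C4: Y=0.000+0.01217j on G[4,3]
I1: z[1]−=0.00146, z[3]+=0.00146
L2: Y=0.000-0.001819j on G[1,3]
I2: z[2]−=0.0321, z[3]+=0.0321
R2: Y=0.0004049+0.000j on G[1,2]
R3: Y=0.0003717+0.000j on G[3,1]
I3: z[4]−=0.0223, z[1]+=0.0223
R4: Y=0.01560+0.000j on G[2,4]
I4: z[4]−=0.0175, z[2]+=0.0175
R5: Y=0.4329+0.000j on G[1,4]
R6: Y=0.04167+0.000j on G[3,4]
R7: Y=0.1208+0.000j on G[4,0]
V1: row V2−V0=8.14, i_V1 at 2,0
solve → V1=1.052-0.5015j, V2=8.140+0.000j, V3=1.552-0.8866j, V4=1.007-0.4817j
aux → i_V1=-0.1551-0.007787j

-0.002869-0.0002030j A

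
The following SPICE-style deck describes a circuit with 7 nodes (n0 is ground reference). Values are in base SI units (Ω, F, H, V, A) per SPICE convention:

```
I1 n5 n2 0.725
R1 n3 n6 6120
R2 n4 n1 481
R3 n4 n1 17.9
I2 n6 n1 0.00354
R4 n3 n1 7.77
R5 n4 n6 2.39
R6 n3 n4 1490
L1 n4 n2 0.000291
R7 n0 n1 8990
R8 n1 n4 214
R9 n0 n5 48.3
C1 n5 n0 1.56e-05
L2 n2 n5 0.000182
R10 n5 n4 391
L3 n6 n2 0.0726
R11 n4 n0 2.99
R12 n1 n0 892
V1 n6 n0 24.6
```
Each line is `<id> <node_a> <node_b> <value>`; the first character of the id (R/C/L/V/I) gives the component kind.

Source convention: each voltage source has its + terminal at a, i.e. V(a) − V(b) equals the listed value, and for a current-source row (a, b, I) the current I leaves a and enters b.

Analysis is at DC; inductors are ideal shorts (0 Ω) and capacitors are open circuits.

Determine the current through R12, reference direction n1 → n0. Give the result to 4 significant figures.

0.02711 A

MNA unknowns: 6 node voltages V₁..V_6 plus 4 source currents (L1, L2, L3, V1)
I1: z[5]−=0.725, z[2]+=0.725
R1: Y=0.0001634 on G[3,6]
R2: Y=0.002079 on G[4,1]
R3: Y=0.05587 on G[4,1]
I2: z[6]−=0.00354, z[1]+=0.00354
R4: Y=0.1287 on G[3,1]
R5: Y=0.4184 on G[4,6]
R6: Y=0.0006711 on G[3,4]
L1: row V4−V2=0, i_L1 at 4,2
R7: Y=0.0001112 on G[0,1]
R8: Y=0.004673 on G[1,4]
R9: Y=0.02070 on G[0,5]
C1: Y=0.000 on G[5,0]
L2: row V2−V5=0, i_L2 at 2,5
R10: Y=0.002558 on G[5,4]
L3: row V6−V2=0, i_L3 at 6,2
R11: Y=0.3344 on G[4,0]
R12: Y=0.001121 on G[1,0]
V1: row V6−V0=24.6, i_V1 at 6,0
solve → V1=24.19, V2=24.60, V3=24.19, V4=24.60, V5=24.60, V6=24.60
aux → i_L1=-8.254, i_L2=1.234, i_L3=8.763, i_V1=-8.767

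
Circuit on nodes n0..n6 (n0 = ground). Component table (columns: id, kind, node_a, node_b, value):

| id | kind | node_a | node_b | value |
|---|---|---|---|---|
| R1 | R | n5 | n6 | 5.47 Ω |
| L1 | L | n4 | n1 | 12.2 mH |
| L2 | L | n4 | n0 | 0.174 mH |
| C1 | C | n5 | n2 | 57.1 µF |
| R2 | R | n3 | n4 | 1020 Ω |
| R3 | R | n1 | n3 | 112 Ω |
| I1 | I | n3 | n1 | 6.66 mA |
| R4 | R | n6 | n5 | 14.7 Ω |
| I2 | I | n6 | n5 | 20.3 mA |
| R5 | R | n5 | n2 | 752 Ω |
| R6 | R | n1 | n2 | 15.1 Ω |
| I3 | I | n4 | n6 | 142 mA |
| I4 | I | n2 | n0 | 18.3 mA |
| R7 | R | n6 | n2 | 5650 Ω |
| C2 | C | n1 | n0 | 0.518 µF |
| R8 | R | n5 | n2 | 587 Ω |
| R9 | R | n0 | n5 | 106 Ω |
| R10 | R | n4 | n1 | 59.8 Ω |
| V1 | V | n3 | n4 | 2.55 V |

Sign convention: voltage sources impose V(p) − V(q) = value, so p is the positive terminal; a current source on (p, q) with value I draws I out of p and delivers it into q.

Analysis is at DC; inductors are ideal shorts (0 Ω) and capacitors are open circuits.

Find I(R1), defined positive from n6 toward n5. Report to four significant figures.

0.08721 A

Element admittances at DC:
  Y(R1) = 0.1828 S between n5,n6
  L1: short n4↔n1 (DC inductor)
  L2: short n4↔n0 (DC inductor)
  Y(C1) = 0.000 S between n5,n2
  Y(R2) = 0.0009804 S between n3,n4
  Y(R3) = 0.008929 S between n1,n3
  I1: injects 0.00666 A into n1 (from n3)
  Y(R4) = 0.06803 S between n6,n5
  I2: injects 0.0203 A into n5 (from n6)
  Y(R5) = 0.001330 S between n5,n2
  Y(R6) = 0.06623 S between n1,n2
  I3: injects 0.142 A into n6 (from n4)
  I4: injects 0.0183 A into n0 (from n2)
  Y(R7) = 0.0001770 S between n6,n2
  Y(C2) = 0.000 S between n1,n0
  Y(R8) = 0.001704 S between n5,n2
  Y(R9) = 0.009434 S between n0,n5
  Y(R10) = 0.01672 S between n4,n1
  V1: constraint V(n3)−V(n4) = 2.55
Assemble and solve the 9×9 MNA system:
  V(n1)=0.000  V(n2)=0.2596  V(n3)=2.550  V(n4)=0.000  V(n5)=11.29  V(n6)=11.77
  i(L1)=-0.04662  i(L2)=-0.1248  i(V1)=-0.03193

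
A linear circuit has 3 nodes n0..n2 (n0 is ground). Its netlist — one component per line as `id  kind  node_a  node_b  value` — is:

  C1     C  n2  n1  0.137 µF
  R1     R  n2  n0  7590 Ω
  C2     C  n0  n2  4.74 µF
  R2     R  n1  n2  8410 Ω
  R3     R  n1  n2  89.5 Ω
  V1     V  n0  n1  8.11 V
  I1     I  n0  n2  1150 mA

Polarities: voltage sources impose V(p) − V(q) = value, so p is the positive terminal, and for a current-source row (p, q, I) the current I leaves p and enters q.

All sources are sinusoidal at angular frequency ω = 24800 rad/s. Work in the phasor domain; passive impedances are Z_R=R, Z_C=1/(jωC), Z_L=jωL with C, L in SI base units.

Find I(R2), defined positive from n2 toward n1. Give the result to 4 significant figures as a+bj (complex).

0.001035-0.001034j A

Element admittances at ω=24800 rad/s:
  Y(C1) = 0.000+0.003398j S between n2,n1
  Y(R1) = 0.0001318+0.000j S between n2,n0
  Y(C2) = 0.000+0.1176j S between n0,n2
  Y(R2) = 0.0001189+0.000j S between n1,n2
  Y(R3) = 0.01117+0.000j S between n1,n2
  V1: constraint V(n0)−V(n1) = 8.11
  I1: injects 1.15 A into n2 (from n0)
Assemble and solve the 3×3 MNA system:
  V(n1)=-8.110+0.000j  V(n2)=0.5934-8.695j
  i(V1)=-0.1278+0.06861j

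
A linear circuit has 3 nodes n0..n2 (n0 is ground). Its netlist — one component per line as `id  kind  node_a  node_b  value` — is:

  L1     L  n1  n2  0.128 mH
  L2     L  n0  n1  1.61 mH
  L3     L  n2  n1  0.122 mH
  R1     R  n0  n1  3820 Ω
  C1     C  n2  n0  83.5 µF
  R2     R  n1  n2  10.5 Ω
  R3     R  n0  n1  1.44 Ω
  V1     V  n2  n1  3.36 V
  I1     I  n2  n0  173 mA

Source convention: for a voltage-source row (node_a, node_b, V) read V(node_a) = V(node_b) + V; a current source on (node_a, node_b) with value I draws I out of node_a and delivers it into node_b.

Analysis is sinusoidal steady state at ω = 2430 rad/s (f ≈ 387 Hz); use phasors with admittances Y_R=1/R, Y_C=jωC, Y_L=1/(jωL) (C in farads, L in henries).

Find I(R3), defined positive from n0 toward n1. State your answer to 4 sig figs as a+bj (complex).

0.1205+0.6906j A

MNA unknowns: 2 node voltages V₁..V_2 plus 1 source current (V1)
L1: Y=0.000-3.215j on G[1,2]
L2: Y=0.000-0.2556j on G[0,1]
L3: Y=0.000-3.373j on G[2,1]
R1: Y=0.0002618+0.000j on G[0,1]
C1: Y=0.000+0.2029j on G[2,0]
R2: Y=0.09524+0.000j on G[1,2]
R3: Y=0.6944+0.000j on G[0,1]
V1: row V2−V1=3.36, i_V1 at 2,1
I1: z[2]−=0.173, z[0]+=0.173
solve → V1=-0.1736-0.9945j, V2=3.186-0.9945j
aux → i_V1=-0.6948+21.49j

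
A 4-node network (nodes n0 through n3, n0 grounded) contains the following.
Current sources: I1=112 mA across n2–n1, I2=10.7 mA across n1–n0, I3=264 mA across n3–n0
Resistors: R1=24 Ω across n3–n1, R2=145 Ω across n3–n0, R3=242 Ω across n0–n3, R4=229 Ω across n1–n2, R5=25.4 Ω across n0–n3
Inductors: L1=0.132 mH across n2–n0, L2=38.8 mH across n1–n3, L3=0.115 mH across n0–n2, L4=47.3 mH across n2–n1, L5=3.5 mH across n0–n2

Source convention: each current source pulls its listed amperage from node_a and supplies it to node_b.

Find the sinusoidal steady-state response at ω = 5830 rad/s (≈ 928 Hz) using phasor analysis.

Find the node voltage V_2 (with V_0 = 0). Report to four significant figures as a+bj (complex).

MNA unknowns: 3 node voltages V₁..V_3
I1: z[2]−=0.112, z[1]+=0.112
R1: Y=0.04167+0.000j on G[3,1]
L1: Y=0.000-1.299j on G[2,0]
L2: Y=0.000-0.004421j on G[1,3]
L3: Y=0.000-1.492j on G[0,2]
L4: Y=0.000-0.003626j on G[2,1]
R2: Y=0.006897+0.000j on G[3,0]
L5: Y=0.000-0.04901j on G[0,2]
I2: z[1]−=0.0107, z[0]+=0.0107
R3: Y=0.004132+0.000j on G[0,3]
R4: Y=0.004367+0.000j on G[1,2]
R5: Y=0.03937+0.000j on G[0,3]
I3: z[3]−=0.264, z[0]+=0.264
solve → V1=-0.7069+0.1195j, V2=-0.001147-0.04032j, V3=-3.179-0.06462j

-0.001147-0.04032j V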